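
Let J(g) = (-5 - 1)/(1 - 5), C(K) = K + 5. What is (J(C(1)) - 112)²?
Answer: 48841/4 ≈ 12210.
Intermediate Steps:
C(K) = 5 + K
J(g) = 3/2 (J(g) = -6/(-4) = -6*(-¼) = 3/2)
(J(C(1)) - 112)² = (3/2 - 112)² = (-221/2)² = 48841/4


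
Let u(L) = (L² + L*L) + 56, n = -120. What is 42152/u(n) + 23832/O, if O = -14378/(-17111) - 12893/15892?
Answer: 23375523829622545/28434172171 ≈ 8.2209e+5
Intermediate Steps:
u(L) = 56 + 2*L² (u(L) = (L² + L²) + 56 = 2*L² + 56 = 56 + 2*L²)
O = 7883053/271928012 (O = -14378*(-1/17111) - 12893*1/15892 = 14378/17111 - 12893/15892 = 7883053/271928012 ≈ 0.028989)
42152/u(n) + 23832/O = 42152/(56 + 2*(-120)²) + 23832/(7883053/271928012) = 42152/(56 + 2*14400) + 23832*(271928012/7883053) = 42152/(56 + 28800) + 6480588381984/7883053 = 42152/28856 + 6480588381984/7883053 = 42152*(1/28856) + 6480588381984/7883053 = 5269/3607 + 6480588381984/7883053 = 23375523829622545/28434172171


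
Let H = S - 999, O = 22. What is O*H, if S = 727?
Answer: -5984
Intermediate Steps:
H = -272 (H = 727 - 999 = -272)
O*H = 22*(-272) = -5984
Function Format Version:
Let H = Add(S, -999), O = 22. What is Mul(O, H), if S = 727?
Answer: -5984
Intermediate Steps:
H = -272 (H = Add(727, -999) = -272)
Mul(O, H) = Mul(22, -272) = -5984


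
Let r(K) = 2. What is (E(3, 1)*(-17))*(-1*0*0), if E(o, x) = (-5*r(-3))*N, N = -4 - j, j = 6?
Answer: 0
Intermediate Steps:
N = -10 (N = -4 - 1*6 = -4 - 6 = -10)
E(o, x) = 100 (E(o, x) = -5*2*(-10) = -10*(-10) = 100)
(E(3, 1)*(-17))*(-1*0*0) = (100*(-17))*(-1*0*0) = -0*0 = -1700*0 = 0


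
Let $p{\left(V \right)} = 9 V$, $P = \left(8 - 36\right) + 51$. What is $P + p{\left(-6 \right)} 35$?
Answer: $-1867$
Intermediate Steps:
$P = 23$ ($P = -28 + 51 = 23$)
$P + p{\left(-6 \right)} 35 = 23 + 9 \left(-6\right) 35 = 23 - 1890 = -1867$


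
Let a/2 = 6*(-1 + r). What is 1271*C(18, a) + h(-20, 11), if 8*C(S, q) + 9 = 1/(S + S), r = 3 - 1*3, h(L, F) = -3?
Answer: -411397/288 ≈ -1428.5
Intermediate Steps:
r = 0 (r = 3 - 3 = 0)
a = -12 (a = 2*(6*(-1 + 0)) = 2*(6*(-1)) = 2*(-6) = -12)
C(S, q) = -9/8 + 1/(16*S) (C(S, q) = -9/8 + 1/(8*(S + S)) = -9/8 + 1/(8*((2*S))) = -9/8 + (1/(2*S))/8 = -9/8 + 1/(16*S))
1271*C(18, a) + h(-20, 11) = 1271*((1/16)*(1 - 18*18)/18) - 3 = 1271*((1/16)*(1/18)*(1 - 324)) - 3 = 1271*((1/16)*(1/18)*(-323)) - 3 = 1271*(-323/288) - 3 = -410533/288 - 3 = -411397/288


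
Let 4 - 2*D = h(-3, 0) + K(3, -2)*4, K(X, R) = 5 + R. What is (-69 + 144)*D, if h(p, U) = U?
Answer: -300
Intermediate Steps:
D = -4 (D = 2 - (0 + (5 - 2)*4)/2 = 2 - (0 + 3*4)/2 = 2 - (0 + 12)/2 = 2 - ½*12 = 2 - 6 = -4)
(-69 + 144)*D = (-69 + 144)*(-4) = 75*(-4) = -300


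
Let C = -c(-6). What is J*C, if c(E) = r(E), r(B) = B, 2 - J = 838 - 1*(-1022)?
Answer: -11148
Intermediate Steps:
J = -1858 (J = 2 - (838 - 1*(-1022)) = 2 - (838 + 1022) = 2 - 1*1860 = 2 - 1860 = -1858)
c(E) = E
C = 6 (C = -1*(-6) = 6)
J*C = -1858*6 = -11148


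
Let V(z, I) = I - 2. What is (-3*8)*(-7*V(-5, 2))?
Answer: 0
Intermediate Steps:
V(z, I) = -2 + I
(-3*8)*(-7*V(-5, 2)) = (-3*8)*(-7*(-2 + 2)) = -(-168)*0 = -24*0 = 0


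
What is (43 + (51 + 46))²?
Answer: 19600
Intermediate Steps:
(43 + (51 + 46))² = (43 + 97)² = 140² = 19600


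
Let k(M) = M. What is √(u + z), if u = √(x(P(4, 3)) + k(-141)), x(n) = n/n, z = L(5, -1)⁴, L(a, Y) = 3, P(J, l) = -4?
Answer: √(81 + 2*I*√35) ≈ 9.0238 + 0.65561*I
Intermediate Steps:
z = 81 (z = 3⁴ = 81)
x(n) = 1
u = 2*I*√35 (u = √(1 - 141) = √(-140) = 2*I*√35 ≈ 11.832*I)
√(u + z) = √(2*I*√35 + 81) = √(81 + 2*I*√35)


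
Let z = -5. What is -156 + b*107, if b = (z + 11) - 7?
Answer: -263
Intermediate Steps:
b = -1 (b = (-5 + 11) - 7 = 6 - 7 = -1)
-156 + b*107 = -156 - 1*107 = -156 - 107 = -263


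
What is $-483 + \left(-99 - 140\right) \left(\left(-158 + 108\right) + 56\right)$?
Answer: $-1917$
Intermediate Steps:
$-483 + \left(-99 - 140\right) \left(\left(-158 + 108\right) + 56\right) = -483 - 239 \left(-50 + 56\right) = -483 - 1434 = -1917$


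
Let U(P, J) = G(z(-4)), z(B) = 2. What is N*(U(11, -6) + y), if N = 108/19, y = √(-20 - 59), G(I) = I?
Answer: 216/19 + 108*I*√79/19 ≈ 11.368 + 50.522*I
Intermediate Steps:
U(P, J) = 2
y = I*√79 (y = √(-79) = I*√79 ≈ 8.8882*I)
N = 108/19 (N = 108*(1/19) = 108/19 ≈ 5.6842)
N*(U(11, -6) + y) = 108*(2 + I*√79)/19 = 216/19 + 108*I*√79/19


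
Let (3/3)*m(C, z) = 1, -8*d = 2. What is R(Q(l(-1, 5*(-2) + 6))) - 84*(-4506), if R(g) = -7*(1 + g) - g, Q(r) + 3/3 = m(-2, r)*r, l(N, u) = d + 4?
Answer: 378475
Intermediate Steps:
d = -¼ (d = -⅛*2 = -¼ ≈ -0.25000)
m(C, z) = 1
l(N, u) = 15/4 (l(N, u) = -¼ + 4 = 15/4)
Q(r) = -1 + r (Q(r) = -1 + 1*r = -1 + r)
R(g) = -7 - 8*g (R(g) = (-7 - 7*g) - g = -7 - 8*g)
R(Q(l(-1, 5*(-2) + 6))) - 84*(-4506) = (-7 - 8*(-1 + 15/4)) - 84*(-4506) = (-7 - 8*11/4) + 378504 = (-7 - 22) + 378504 = -29 + 378504 = 378475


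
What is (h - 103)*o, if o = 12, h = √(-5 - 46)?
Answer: -1236 + 12*I*√51 ≈ -1236.0 + 85.697*I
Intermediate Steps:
h = I*√51 (h = √(-51) = I*√51 ≈ 7.1414*I)
(h - 103)*o = (I*√51 - 103)*12 = (-103 + I*√51)*12 = -1236 + 12*I*√51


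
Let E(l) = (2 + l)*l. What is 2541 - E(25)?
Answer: 1866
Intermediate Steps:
E(l) = l*(2 + l)
2541 - E(25) = 2541 - 25*(2 + 25) = 2541 - 25*27 = 2541 - 1*675 = 2541 - 675 = 1866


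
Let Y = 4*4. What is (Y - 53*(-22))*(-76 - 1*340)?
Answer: -491712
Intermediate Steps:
Y = 16
(Y - 53*(-22))*(-76 - 1*340) = (16 - 53*(-22))*(-76 - 1*340) = (16 + 1166)*(-76 - 340) = 1182*(-416) = -491712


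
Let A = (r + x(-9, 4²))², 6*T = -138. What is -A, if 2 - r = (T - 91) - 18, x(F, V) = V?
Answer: -22500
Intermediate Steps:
T = -23 (T = (⅙)*(-138) = -23)
r = 134 (r = 2 - ((-23 - 91) - 18) = 2 - (-114 - 18) = 2 - 1*(-132) = 2 + 132 = 134)
A = 22500 (A = (134 + 4²)² = (134 + 16)² = 150² = 22500)
-A = -1*22500 = -22500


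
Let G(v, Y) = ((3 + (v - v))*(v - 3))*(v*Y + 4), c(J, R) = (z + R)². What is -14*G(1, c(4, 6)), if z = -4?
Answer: 672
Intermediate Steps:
c(J, R) = (-4 + R)²
G(v, Y) = (-9 + 3*v)*(4 + Y*v) (G(v, Y) = ((3 + 0)*(-3 + v))*(Y*v + 4) = (3*(-3 + v))*(4 + Y*v) = (-9 + 3*v)*(4 + Y*v))
-14*G(1, c(4, 6)) = -14*(-36 + 12*1 - 9*(-4 + 6)²*1 + 3*(-4 + 6)²*1²) = -14*(-36 + 12 - 9*2²*1 + 3*2²*1) = -14*(-36 + 12 - 9*4*1 + 3*4*1) = -14*(-36 + 12 - 36 + 12) = -14*(-48) = 672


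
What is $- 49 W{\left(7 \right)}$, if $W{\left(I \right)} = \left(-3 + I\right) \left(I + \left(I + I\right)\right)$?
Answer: $-4116$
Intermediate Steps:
$W{\left(I \right)} = 3 I \left(-3 + I\right)$ ($W{\left(I \right)} = \left(-3 + I\right) \left(I + 2 I\right) = \left(-3 + I\right) 3 I = 3 I \left(-3 + I\right)$)
$- 49 W{\left(7 \right)} = - 49 \cdot 3 \cdot 7 \left(-3 + 7\right) = - 49 \cdot 3 \cdot 7 \cdot 4 = \left(-49\right) 84 = -4116$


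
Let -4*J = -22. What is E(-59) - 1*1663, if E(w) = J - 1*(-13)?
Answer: -3289/2 ≈ -1644.5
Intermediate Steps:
J = 11/2 (J = -¼*(-22) = 11/2 ≈ 5.5000)
E(w) = 37/2 (E(w) = 11/2 - 1*(-13) = 11/2 + 13 = 37/2)
E(-59) - 1*1663 = 37/2 - 1*1663 = 37/2 - 1663 = -3289/2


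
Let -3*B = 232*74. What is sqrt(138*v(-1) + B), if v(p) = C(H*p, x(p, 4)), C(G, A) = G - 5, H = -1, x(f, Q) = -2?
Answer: 2*I*sqrt(14118)/3 ≈ 79.213*I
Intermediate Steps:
C(G, A) = -5 + G
B = -17168/3 (B = -232*74/3 = -1/3*17168 = -17168/3 ≈ -5722.7)
v(p) = -5 - p
sqrt(138*v(-1) + B) = sqrt(138*(-5 - 1*(-1)) - 17168/3) = sqrt(138*(-5 + 1) - 17168/3) = sqrt(138*(-4) - 17168/3) = sqrt(-552 - 17168/3) = sqrt(-18824/3) = 2*I*sqrt(14118)/3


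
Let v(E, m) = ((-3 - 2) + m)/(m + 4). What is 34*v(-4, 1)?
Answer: -136/5 ≈ -27.200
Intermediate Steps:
v(E, m) = (-5 + m)/(4 + m)
34*v(-4, 1) = 34*((-5 + 1)/(4 + 1)) = 34*(-4/5) = -136/5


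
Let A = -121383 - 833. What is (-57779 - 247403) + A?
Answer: -427398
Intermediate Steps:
A = -122216
(-57779 - 247403) + A = (-57779 - 247403) - 122216 = -305182 - 122216 = -427398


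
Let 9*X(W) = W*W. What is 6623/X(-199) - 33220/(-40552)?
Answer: 933182071/401474938 ≈ 2.3244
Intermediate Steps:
X(W) = W**2/9 (X(W) = (W*W)/9 = W**2/9)
6623/X(-199) - 33220/(-40552) = 6623/(((1/9)*(-199)**2)) - 33220/(-40552) = 6623/(((1/9)*39601)) - 33220*(-1/40552) = 6623/(39601/9) + 8305/10138 = 6623*(9/39601) + 8305/10138 = 59607/39601 + 8305/10138 = 933182071/401474938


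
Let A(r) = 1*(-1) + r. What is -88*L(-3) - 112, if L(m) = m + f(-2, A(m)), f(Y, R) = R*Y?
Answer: -552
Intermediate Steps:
A(r) = -1 + r
L(m) = 2 - m (L(m) = m + (-1 + m)*(-2) = m + (2 - 2*m) = 2 - m)
-88*L(-3) - 112 = -88*(2 - 1*(-3)) - 112 = -88*(2 + 3) - 112 = -88*5 - 112 = -440 - 112 = -552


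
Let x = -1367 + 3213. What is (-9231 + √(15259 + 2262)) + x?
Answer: -7385 + √17521 ≈ -7252.6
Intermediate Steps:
x = 1846
(-9231 + √(15259 + 2262)) + x = (-9231 + √(15259 + 2262)) + 1846 = (-9231 + √17521) + 1846 = -7385 + √17521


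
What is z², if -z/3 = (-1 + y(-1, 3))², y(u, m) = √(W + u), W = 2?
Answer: 0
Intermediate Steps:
y(u, m) = √(2 + u)
z = 0 (z = -3*(-1 + √(2 - 1))² = -3*(-1 + √1)² = -3*(-1 + 1)² = -3*0² = -3*0 = 0)
z² = 0² = 0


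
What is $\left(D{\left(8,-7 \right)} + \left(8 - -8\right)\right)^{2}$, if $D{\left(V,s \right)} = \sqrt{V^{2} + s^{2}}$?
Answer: $\left(16 + \sqrt{113}\right)^{2} \approx 709.17$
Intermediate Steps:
$\left(D{\left(8,-7 \right)} + \left(8 - -8\right)\right)^{2} = \left(\sqrt{8^{2} + \left(-7\right)^{2}} + \left(8 - -8\right)\right)^{2} = \left(\sqrt{64 + 49} + \left(8 + 8\right)\right)^{2} = \left(\sqrt{113} + 16\right)^{2} = \left(16 + \sqrt{113}\right)^{2}$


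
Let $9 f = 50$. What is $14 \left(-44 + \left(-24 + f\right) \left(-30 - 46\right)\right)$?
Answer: $\frac{171080}{9} \approx 19009.0$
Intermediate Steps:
$f = \frac{50}{9}$ ($f = \frac{1}{9} \cdot 50 = \frac{50}{9} \approx 5.5556$)
$14 \left(-44 + \left(-24 + f\right) \left(-30 - 46\right)\right) = 14 \left(-44 + \left(-24 + \frac{50}{9}\right) \left(-30 - 46\right)\right) = 14 \left(-44 - - \frac{12616}{9}\right) = 14 \left(-44 + \frac{12616}{9}\right) = 14 \cdot \frac{12220}{9} = \frac{171080}{9}$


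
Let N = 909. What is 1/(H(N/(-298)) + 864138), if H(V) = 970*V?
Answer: 149/128315697 ≈ 1.1612e-6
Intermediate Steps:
1/(H(N/(-298)) + 864138) = 1/(970*(909/(-298)) + 864138) = 1/(970*(909*(-1/298)) + 864138) = 1/(970*(-909/298) + 864138) = 1/(-440865/149 + 864138) = 1/(128315697/149) = 149/128315697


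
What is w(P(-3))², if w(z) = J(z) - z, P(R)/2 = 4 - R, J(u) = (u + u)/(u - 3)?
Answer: 15876/121 ≈ 131.21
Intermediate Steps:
J(u) = 2*u/(-3 + u) (J(u) = (2*u)/(-3 + u) = 2*u/(-3 + u))
P(R) = 8 - 2*R (P(R) = 2*(4 - R) = 8 - 2*R)
w(z) = -z + 2*z/(-3 + z) (w(z) = 2*z/(-3 + z) - z = -z + 2*z/(-3 + z))
w(P(-3))² = ((8 - 2*(-3))*(5 - (8 - 2*(-3)))/(-3 + (8 - 2*(-3))))² = ((8 + 6)*(5 - (8 + 6))/(-3 + (8 + 6)))² = (14*(5 - 1*14)/(-3 + 14))² = (14*(5 - 14)/11)² = (14*(1/11)*(-9))² = (-126/11)² = 15876/121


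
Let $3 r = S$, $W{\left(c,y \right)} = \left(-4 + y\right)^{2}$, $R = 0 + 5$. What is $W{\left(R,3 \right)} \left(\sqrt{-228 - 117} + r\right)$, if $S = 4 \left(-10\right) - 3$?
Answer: $- \frac{43}{3} + i \sqrt{345} \approx -14.333 + 18.574 i$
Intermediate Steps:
$R = 5$
$S = -43$ ($S = -40 - 3 = -43$)
$r = - \frac{43}{3}$ ($r = \frac{1}{3} \left(-43\right) = - \frac{43}{3} \approx -14.333$)
$W{\left(R,3 \right)} \left(\sqrt{-228 - 117} + r\right) = \left(-4 + 3\right)^{2} \left(\sqrt{-228 - 117} - \frac{43}{3}\right) = \left(-1\right)^{2} \left(\sqrt{-345} - \frac{43}{3}\right) = 1 \left(i \sqrt{345} - \frac{43}{3}\right) = 1 \left(- \frac{43}{3} + i \sqrt{345}\right) = - \frac{43}{3} + i \sqrt{345}$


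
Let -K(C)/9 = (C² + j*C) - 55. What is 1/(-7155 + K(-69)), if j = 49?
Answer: -1/19080 ≈ -5.2411e-5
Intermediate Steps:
K(C) = 495 - 441*C - 9*C² (K(C) = -9*((C² + 49*C) - 55) = -9*(-55 + C² + 49*C) = 495 - 441*C - 9*C²)
1/(-7155 + K(-69)) = 1/(-7155 + (495 - 441*(-69) - 9*(-69)²)) = 1/(-7155 + (495 + 30429 - 9*4761)) = 1/(-7155 + (495 + 30429 - 42849)) = 1/(-7155 - 11925) = 1/(-19080) = -1/19080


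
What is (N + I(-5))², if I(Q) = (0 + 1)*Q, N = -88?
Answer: 8649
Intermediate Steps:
I(Q) = Q (I(Q) = 1*Q = Q)
(N + I(-5))² = (-88 - 5)² = (-93)² = 8649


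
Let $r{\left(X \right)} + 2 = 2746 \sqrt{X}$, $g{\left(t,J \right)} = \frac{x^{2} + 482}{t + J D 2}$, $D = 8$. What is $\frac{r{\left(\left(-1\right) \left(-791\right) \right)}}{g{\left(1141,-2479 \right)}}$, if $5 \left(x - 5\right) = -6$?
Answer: $\frac{642050}{4137} - \frac{881534650 \sqrt{791}}{4137} \approx -5.9928 \cdot 10^{6}$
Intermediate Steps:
$x = \frac{19}{5}$ ($x = 5 + \frac{1}{5} \left(-6\right) = 5 - \frac{6}{5} = \frac{19}{5} \approx 3.8$)
$g{\left(t,J \right)} = \frac{12411}{25 \left(t + 16 J\right)}$ ($g{\left(t,J \right)} = \frac{\left(\frac{19}{5}\right)^{2} + 482}{t + J 8 \cdot 2} = \frac{\frac{361}{25} + 482}{t + 8 J 2} = \frac{12411}{25 \left(t + 16 J\right)}$)
$r{\left(X \right)} = -2 + 2746 \sqrt{X}$
$\frac{r{\left(\left(-1\right) \left(-791\right) \right)}}{g{\left(1141,-2479 \right)}} = \frac{-2 + 2746 \sqrt{\left(-1\right) \left(-791\right)}}{\frac{12411}{25} \frac{1}{1141 + 16 \left(-2479\right)}} = \frac{-2 + 2746 \sqrt{791}}{\frac{12411}{25} \frac{1}{1141 - 39664}} = \frac{-2 + 2746 \sqrt{791}}{\frac{12411}{25} \frac{1}{-38523}} = \frac{-2 + 2746 \sqrt{791}}{\frac{12411}{25} \left(- \frac{1}{38523}\right)} = \frac{-2 + 2746 \sqrt{791}}{- \frac{4137}{321025}} = \left(-2 + 2746 \sqrt{791}\right) \left(- \frac{321025}{4137}\right) = \frac{642050}{4137} - \frac{881534650 \sqrt{791}}{4137}$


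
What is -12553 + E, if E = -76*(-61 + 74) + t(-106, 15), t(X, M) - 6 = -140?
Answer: -13675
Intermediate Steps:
t(X, M) = -134 (t(X, M) = 6 - 140 = -134)
E = -1122 (E = -76*(-61 + 74) - 134 = -76*13 - 134 = -988 - 134 = -1122)
-12553 + E = -12553 - 1122 = -13675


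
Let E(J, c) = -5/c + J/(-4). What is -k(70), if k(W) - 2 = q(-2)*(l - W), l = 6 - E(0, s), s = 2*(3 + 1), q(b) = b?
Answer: -515/4 ≈ -128.75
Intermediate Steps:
s = 8 (s = 2*4 = 8)
E(J, c) = -5/c - J/4 (E(J, c) = -5/c + J*(-¼) = -5/c - J/4)
l = 53/8 (l = 6 - (-5/8 - ¼*0) = 6 - (-5*⅛ + 0) = 6 - (-5/8 + 0) = 6 - 1*(-5/8) = 6 + 5/8 = 53/8 ≈ 6.6250)
k(W) = -45/4 + 2*W (k(W) = 2 - 2*(53/8 - W) = 2 + (-53/4 + 2*W) = -45/4 + 2*W)
-k(70) = -(-45/4 + 2*70) = -(-45/4 + 140) = -1*515/4 = -515/4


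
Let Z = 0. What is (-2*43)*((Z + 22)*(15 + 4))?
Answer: -35948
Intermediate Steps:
(-2*43)*((Z + 22)*(15 + 4)) = (-2*43)*((0 + 22)*(15 + 4)) = -1892*19 = -86*418 = -35948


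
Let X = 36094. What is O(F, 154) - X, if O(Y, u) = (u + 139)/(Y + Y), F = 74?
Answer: -5341619/148 ≈ -36092.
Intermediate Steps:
O(Y, u) = (139 + u)/(2*Y) (O(Y, u) = (139 + u)/((2*Y)) = (139 + u)*(1/(2*Y)) = (139 + u)/(2*Y))
O(F, 154) - X = (½)*(139 + 154)/74 - 1*36094 = (½)*(1/74)*293 - 36094 = 293/148 - 36094 = -5341619/148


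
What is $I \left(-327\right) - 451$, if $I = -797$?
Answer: $260168$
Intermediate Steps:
$I \left(-327\right) - 451 = \left(-797\right) \left(-327\right) - 451 = 260619 - 451 = 260168$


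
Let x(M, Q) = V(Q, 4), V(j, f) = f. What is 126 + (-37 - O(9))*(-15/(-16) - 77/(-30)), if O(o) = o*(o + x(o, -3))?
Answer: -49637/120 ≈ -413.64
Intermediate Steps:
x(M, Q) = 4
O(o) = o*(4 + o) (O(o) = o*(o + 4) = o*(4 + o))
126 + (-37 - O(9))*(-15/(-16) - 77/(-30)) = 126 + (-37 - 9*(4 + 9))*(-15/(-16) - 77/(-30)) = 126 + (-37 - 9*13)*(-15*(-1/16) - 77*(-1/30)) = 126 + (-37 - 1*117)*(15/16 + 77/30) = 126 + (-37 - 117)*(841/240) = 126 - 154*841/240 = 126 - 64757/120 = -49637/120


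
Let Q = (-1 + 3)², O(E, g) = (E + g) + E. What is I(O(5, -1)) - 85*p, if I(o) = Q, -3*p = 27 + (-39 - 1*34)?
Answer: -3898/3 ≈ -1299.3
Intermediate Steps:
O(E, g) = g + 2*E
p = 46/3 (p = -(27 + (-39 - 1*34))/3 = -(27 + (-39 - 34))/3 = -(27 - 73)/3 = -⅓*(-46) = 46/3 ≈ 15.333)
Q = 4 (Q = 2² = 4)
I(o) = 4
I(O(5, -1)) - 85*p = 4 - 85*46/3 = 4 - 3910/3 = -3898/3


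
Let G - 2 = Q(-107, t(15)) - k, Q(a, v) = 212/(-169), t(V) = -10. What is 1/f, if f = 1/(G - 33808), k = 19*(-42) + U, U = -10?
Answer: -5576874/169 ≈ -32999.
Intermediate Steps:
Q(a, v) = -212/169 (Q(a, v) = 212*(-1/169) = -212/169)
k = -808 (k = 19*(-42) - 10 = -798 - 10 = -808)
G = 136678/169 (G = 2 + (-212/169 - 1*(-808)) = 2 + (-212/169 + 808) = 2 + 136340/169 = 136678/169 ≈ 808.75)
f = -169/5576874 (f = 1/(136678/169 - 33808) = 1/(-5576874/169) = -169/5576874 ≈ -3.0304e-5)
1/f = 1/(-169/5576874) = -5576874/169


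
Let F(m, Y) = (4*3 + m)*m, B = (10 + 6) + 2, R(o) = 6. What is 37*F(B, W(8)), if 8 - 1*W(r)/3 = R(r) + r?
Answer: 19980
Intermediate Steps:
W(r) = 6 - 3*r (W(r) = 24 - 3*(6 + r) = 24 + (-18 - 3*r) = 6 - 3*r)
B = 18 (B = 16 + 2 = 18)
F(m, Y) = m*(12 + m) (F(m, Y) = (12 + m)*m = m*(12 + m))
37*F(B, W(8)) = 37*(18*(12 + 18)) = 37*(18*30) = 37*540 = 19980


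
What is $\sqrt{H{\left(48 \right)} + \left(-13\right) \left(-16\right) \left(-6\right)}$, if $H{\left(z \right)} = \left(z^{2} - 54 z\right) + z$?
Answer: $4 i \sqrt{93} \approx 38.575 i$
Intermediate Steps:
$H{\left(z \right)} = z^{2} - 53 z$
$\sqrt{H{\left(48 \right)} + \left(-13\right) \left(-16\right) \left(-6\right)} = \sqrt{48 \left(-53 + 48\right) + \left(-13\right) \left(-16\right) \left(-6\right)} = \sqrt{48 \left(-5\right) + 208 \left(-6\right)} = \sqrt{-240 - 1248} = \sqrt{-1488} = 4 i \sqrt{93}$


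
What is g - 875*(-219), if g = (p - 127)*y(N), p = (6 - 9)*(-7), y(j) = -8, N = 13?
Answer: 192473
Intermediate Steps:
p = 21 (p = -3*(-7) = 21)
g = 848 (g = (21 - 127)*(-8) = -106*(-8) = 848)
g - 875*(-219) = 848 - 875*(-219) = 848 + 191625 = 192473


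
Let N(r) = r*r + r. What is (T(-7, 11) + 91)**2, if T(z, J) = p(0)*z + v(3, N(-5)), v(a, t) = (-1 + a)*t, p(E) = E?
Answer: 17161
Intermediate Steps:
N(r) = r + r**2 (N(r) = r**2 + r = r + r**2)
v(a, t) = t*(-1 + a)
T(z, J) = 40 (T(z, J) = 0*z + (-5*(1 - 5))*(-1 + 3) = 0 - 5*(-4)*2 = 0 + 20*2 = 0 + 40 = 40)
(T(-7, 11) + 91)**2 = (40 + 91)**2 = 131**2 = 17161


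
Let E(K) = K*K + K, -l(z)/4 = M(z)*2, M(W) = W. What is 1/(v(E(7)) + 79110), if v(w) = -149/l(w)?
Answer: 448/35441429 ≈ 1.2641e-5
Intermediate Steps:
l(z) = -8*z (l(z) = -4*z*2 = -8*z)
E(K) = K + K² (E(K) = K² + K = K + K²)
v(w) = 149/(8*w) (v(w) = -149*(-1/(8*w)) = -(-149)/(8*w) = 149/(8*w))
1/(v(E(7)) + 79110) = 1/(149/(8*((7*(1 + 7)))) + 79110) = 1/(149/(8*((7*8))) + 79110) = 1/((149/8)/56 + 79110) = 1/((149/8)*(1/56) + 79110) = 1/(149/448 + 79110) = 1/(35441429/448) = 448/35441429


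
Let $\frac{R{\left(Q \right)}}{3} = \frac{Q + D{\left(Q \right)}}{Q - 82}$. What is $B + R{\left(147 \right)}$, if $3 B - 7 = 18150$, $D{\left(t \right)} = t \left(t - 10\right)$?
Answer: $\frac{1362779}{195} \approx 6988.6$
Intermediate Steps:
$D{\left(t \right)} = t \left(-10 + t\right)$
$B = \frac{18157}{3}$ ($B = \frac{7}{3} + \frac{1}{3} \cdot 18150 = \frac{7}{3} + 6050 = \frac{18157}{3} \approx 6052.3$)
$R{\left(Q \right)} = \frac{3 \left(Q + Q \left(-10 + Q\right)\right)}{-82 + Q}$ ($R{\left(Q \right)} = 3 \frac{Q + Q \left(-10 + Q\right)}{Q - 82} = 3 \frac{Q + Q \left(-10 + Q\right)}{-82 + Q} = \frac{3 \left(Q + Q \left(-10 + Q\right)\right)}{-82 + Q}$)
$B + R{\left(147 \right)} = \frac{18157}{3} + 3 \cdot 147 \frac{1}{-82 + 147} \left(-9 + 147\right) = \frac{18157}{3} + 3 \cdot 147 \cdot \frac{1}{65} \cdot 138 = \frac{18157}{3} + \frac{60858}{65} = \frac{1362779}{195}$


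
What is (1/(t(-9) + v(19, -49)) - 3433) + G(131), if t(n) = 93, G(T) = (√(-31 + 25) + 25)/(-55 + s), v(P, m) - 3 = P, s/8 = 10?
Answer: -394679/115 + I*√6/25 ≈ -3432.0 + 0.09798*I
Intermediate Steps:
s = 80 (s = 8*10 = 80)
v(P, m) = 3 + P
G(T) = 1 + I*√6/25 (G(T) = (√(-31 + 25) + 25)/(-55 + 80) = (√(-6) + 25)/25 = (I*√6 + 25)*(1/25) = (25 + I*√6)*(1/25) = 1 + I*√6/25)
(1/(t(-9) + v(19, -49)) - 3433) + G(131) = (1/(93 + (3 + 19)) - 3433) + (1 + I*√6/25) = (1/(93 + 22) - 3433) + (1 + I*√6/25) = (1/115 - 3433) + (1 + I*√6/25) = -394794/115 + (1 + I*√6/25) = -394679/115 + I*√6/25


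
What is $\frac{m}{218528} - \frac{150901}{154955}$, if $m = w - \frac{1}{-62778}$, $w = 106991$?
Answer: $- \frac{1029389907856339}{2125789027734720} \approx -0.48424$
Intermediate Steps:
$m = \frac{6716680999}{62778}$ ($m = 106991 - \frac{1}{-62778} = 106991 - - \frac{1}{62778} = 106991 + \frac{1}{62778} = \frac{6716680999}{62778} \approx 1.0699 \cdot 10^{5}$)
$\frac{m}{218528} - \frac{150901}{154955} = \frac{6716680999}{62778 \cdot 218528} - \frac{150901}{154955} = \frac{6716680999}{62778} \cdot \frac{1}{218528} - \frac{150901}{154955} = \frac{6716680999}{13718750784} - \frac{150901}{154955} = - \frac{1029389907856339}{2125789027734720}$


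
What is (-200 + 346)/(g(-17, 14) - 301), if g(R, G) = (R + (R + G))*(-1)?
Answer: -146/281 ≈ -0.51957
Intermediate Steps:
g(R, G) = -G - 2*R (g(R, G) = (R + (G + R))*(-1) = (G + 2*R)*(-1) = -G - 2*R)
(-200 + 346)/(g(-17, 14) - 301) = (-200 + 346)/((-1*14 - 2*(-17)) - 301) = 146/((-14 + 34) - 301) = 146/(20 - 301) = 146/(-281) = 146*(-1/281) = -146/281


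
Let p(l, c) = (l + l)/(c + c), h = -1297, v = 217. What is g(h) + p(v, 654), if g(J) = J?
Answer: -848021/654 ≈ -1296.7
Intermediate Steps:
p(l, c) = l/c (p(l, c) = (2*l)/((2*c)) = (2*l)*(1/(2*c)) = l/c)
g(h) + p(v, 654) = -1297 + 217/654 = -848021/654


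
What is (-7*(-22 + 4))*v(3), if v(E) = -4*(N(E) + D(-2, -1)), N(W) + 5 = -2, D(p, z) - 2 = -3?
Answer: 4032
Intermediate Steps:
D(p, z) = -1 (D(p, z) = 2 - 3 = -1)
N(W) = -7 (N(W) = -5 - 2 = -7)
v(E) = 32 (v(E) = -4*(-7 - 1) = -4*(-8) = 32)
(-7*(-22 + 4))*v(3) = -7*(-22 + 4)*32 = -7*(-18)*32 = 126*32 = 4032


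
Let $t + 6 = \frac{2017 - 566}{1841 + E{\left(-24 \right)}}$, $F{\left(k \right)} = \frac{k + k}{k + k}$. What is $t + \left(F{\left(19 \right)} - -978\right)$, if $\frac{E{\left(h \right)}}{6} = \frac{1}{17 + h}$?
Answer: $\frac{12543370}{12881} \approx 973.79$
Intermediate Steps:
$E{\left(h \right)} = \frac{6}{17 + h}$
$F{\left(k \right)} = 1$ ($F{\left(k \right)} = \frac{2 k}{2 k} = 2 k \frac{1}{2 k} = 1$)
$t = - \frac{67129}{12881}$ ($t = -6 + \frac{2017 - 566}{1841 + \frac{6}{17 - 24}} = -6 + \frac{1451}{1841 + \frac{6}{-7}} = -6 + \frac{1451}{1841 + 6 \left(- \frac{1}{7}\right)} = -6 + \frac{1451}{1841 - \frac{6}{7}} = -6 + \frac{1451}{\frac{12881}{7}} = -6 + 1451 \cdot \frac{7}{12881} = -6 + \frac{10157}{12881} = - \frac{67129}{12881} \approx -5.2115$)
$t + \left(F{\left(19 \right)} - -978\right) = - \frac{67129}{12881} + \left(1 - -978\right) = - \frac{67129}{12881} + \left(1 + 978\right) = - \frac{67129}{12881} + 979 = \frac{12543370}{12881}$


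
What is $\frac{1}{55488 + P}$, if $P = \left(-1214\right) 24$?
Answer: $\frac{1}{26352} \approx 3.7948 \cdot 10^{-5}$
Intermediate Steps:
$P = -29136$
$\frac{1}{55488 + P} = \frac{1}{55488 - 29136} = \frac{1}{26352}$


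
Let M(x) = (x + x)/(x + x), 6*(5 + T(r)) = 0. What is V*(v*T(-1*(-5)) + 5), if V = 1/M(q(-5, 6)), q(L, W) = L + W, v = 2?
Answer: -5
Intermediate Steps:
T(r) = -5 (T(r) = -5 + (⅙)*0 = -5 + 0 = -5)
M(x) = 1 (M(x) = (2*x)/((2*x)) = (2*x)*(1/(2*x)) = 1)
V = 1 (V = 1/1 = 1)
V*(v*T(-1*(-5)) + 5) = 1*(2*(-5) + 5) = 1*(-10 + 5) = 1*(-5) = -5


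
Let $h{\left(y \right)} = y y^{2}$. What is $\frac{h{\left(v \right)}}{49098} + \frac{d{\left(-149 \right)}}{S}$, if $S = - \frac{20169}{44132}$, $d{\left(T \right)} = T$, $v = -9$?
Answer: $\frac{107612481421}{330085854} \approx 326.01$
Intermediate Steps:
$h{\left(y \right)} = y^{3}$
$S = - \frac{20169}{44132}$ ($S = \left(-20169\right) \frac{1}{44132} = - \frac{20169}{44132} \approx -0.45702$)
$\frac{h{\left(v \right)}}{49098} + \frac{d{\left(-149 \right)}}{S} = \frac{\left(-9\right)^{3}}{49098} - \frac{149}{- \frac{20169}{44132}} = \left(-729\right) \frac{1}{49098} - - \frac{6575668}{20169} = - \frac{243}{16366} + \frac{6575668}{20169} = \frac{107612481421}{330085854}$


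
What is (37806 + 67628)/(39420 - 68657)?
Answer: -105434/29237 ≈ -3.6062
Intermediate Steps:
(37806 + 67628)/(39420 - 68657) = 105434/(-29237) = 105434*(-1/29237) = -105434/29237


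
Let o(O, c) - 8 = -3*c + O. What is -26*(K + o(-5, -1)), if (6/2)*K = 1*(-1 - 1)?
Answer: -416/3 ≈ -138.67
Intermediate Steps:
o(O, c) = 8 + O - 3*c (o(O, c) = 8 + (-3*c + O) = 8 + (O - 3*c) = 8 + O - 3*c)
K = -⅔ (K = (1*(-1 - 1))/3 = (1*(-2))/3 = (⅓)*(-2) = -⅔ ≈ -0.66667)
-26*(K + o(-5, -1)) = -26*(-⅔ + (8 - 5 - 3*(-1))) = -26*(-⅔ + (8 - 5 + 3)) = -26*(-⅔ + 6) = -26*16/3 = -416/3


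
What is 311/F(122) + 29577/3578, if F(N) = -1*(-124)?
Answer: 2390153/221836 ≈ 10.774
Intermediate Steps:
F(N) = 124
311/F(122) + 29577/3578 = 311/124 + 29577/3578 = 2390153/221836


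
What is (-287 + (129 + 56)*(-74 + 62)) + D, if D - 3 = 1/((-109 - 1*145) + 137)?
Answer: -292969/117 ≈ -2504.0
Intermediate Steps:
D = 350/117 (D = 3 + 1/((-109 - 1*145) + 137) = 3 + 1/((-109 - 145) + 137) = 3 + 1/(-254 + 137) = 3 + 1/(-117) = 3 - 1/117 = 350/117 ≈ 2.9915)
(-287 + (129 + 56)*(-74 + 62)) + D = (-287 + (129 + 56)*(-74 + 62)) + 350/117 = (-287 + 185*(-12)) + 350/117 = (-287 - 2220) + 350/117 = -2507 + 350/117 = -292969/117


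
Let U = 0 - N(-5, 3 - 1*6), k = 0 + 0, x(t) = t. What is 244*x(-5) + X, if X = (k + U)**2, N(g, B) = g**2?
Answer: -595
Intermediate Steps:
k = 0
U = -25 (U = 0 - 1*(-5)**2 = 0 - 1*25 = 0 - 25 = -25)
X = 625 (X = (0 - 25)**2 = (-25)**2 = 625)
244*x(-5) + X = 244*(-5) + 625 = -1220 + 625 = -595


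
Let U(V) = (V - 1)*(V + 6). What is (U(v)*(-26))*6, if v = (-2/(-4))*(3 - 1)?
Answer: 0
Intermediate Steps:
v = 1 (v = -2*(-¼)*2 = (½)*2 = 1)
U(V) = (-1 + V)*(6 + V)
(U(v)*(-26))*6 = ((-6 + 1² + 5*1)*(-26))*6 = ((-6 + 1 + 5)*(-26))*6 = (0*(-26))*6 = 0*6 = 0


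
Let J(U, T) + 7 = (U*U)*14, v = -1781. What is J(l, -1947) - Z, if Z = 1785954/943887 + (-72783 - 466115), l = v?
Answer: 14141422985687/314629 ≈ 4.4946e+7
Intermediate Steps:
l = -1781
J(U, T) = -7 + 14*U**2 (J(U, T) = -7 + (U*U)*14 = -7 + U**2*14 = -7 + 14*U**2)
Z = -169552343524/314629 (Z = 1785954*(1/943887) - 538898 = 595318/314629 - 538898 = -169552343524/314629 ≈ -5.3890e+5)
J(l, -1947) - Z = (-7 + 14*(-1781)**2) - 1*(-169552343524/314629) = (-7 + 14*3171961) + 169552343524/314629 = (-7 + 44407454) + 169552343524/314629 = 44407447 + 169552343524/314629 = 14141422985687/314629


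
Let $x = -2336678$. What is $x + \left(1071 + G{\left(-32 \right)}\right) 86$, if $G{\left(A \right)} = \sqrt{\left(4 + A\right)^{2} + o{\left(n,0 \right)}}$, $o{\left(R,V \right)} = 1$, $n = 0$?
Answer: $-2244572 + 86 \sqrt{785} \approx -2.2422 \cdot 10^{6}$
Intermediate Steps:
$G{\left(A \right)} = \sqrt{1 + \left(4 + A\right)^{2}}$ ($G{\left(A \right)} = \sqrt{\left(4 + A\right)^{2} + 1} = \sqrt{1 + \left(4 + A\right)^{2}}$)
$x + \left(1071 + G{\left(-32 \right)}\right) 86 = -2336678 + \left(1071 + \sqrt{1 + \left(4 - 32\right)^{2}}\right) 86 = -2336678 + \left(1071 + \sqrt{1 + \left(-28\right)^{2}}\right) 86 = -2336678 + \left(1071 + \sqrt{1 + 784}\right) 86 = -2336678 + \left(1071 + \sqrt{785}\right) 86 = -2336678 + \left(92106 + 86 \sqrt{785}\right) = -2244572 + 86 \sqrt{785}$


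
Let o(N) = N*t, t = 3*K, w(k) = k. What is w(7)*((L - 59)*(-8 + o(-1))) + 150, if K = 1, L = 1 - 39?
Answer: 7619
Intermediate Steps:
L = -38
t = 3 (t = 3*1 = 3)
o(N) = 3*N (o(N) = N*3 = 3*N)
w(7)*((L - 59)*(-8 + o(-1))) + 150 = 7*((-38 - 59)*(-8 + 3*(-1))) + 150 = 7*(-97*(-8 - 3)) + 150 = 7*(-97*(-11)) + 150 = 7*1067 + 150 = 7469 + 150 = 7619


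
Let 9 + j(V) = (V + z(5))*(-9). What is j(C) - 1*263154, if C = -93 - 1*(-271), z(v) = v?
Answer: -264810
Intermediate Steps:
C = 178 (C = -93 + 271 = 178)
j(V) = -54 - 9*V (j(V) = -9 + (V + 5)*(-9) = -9 + (5 + V)*(-9) = -9 + (-45 - 9*V) = -54 - 9*V)
j(C) - 1*263154 = (-54 - 9*178) - 1*263154 = (-54 - 1602) - 263154 = -1656 - 263154 = -264810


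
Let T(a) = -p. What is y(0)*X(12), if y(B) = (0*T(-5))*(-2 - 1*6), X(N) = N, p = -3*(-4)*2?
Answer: 0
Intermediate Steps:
p = 24 (p = 12*2 = 24)
T(a) = -24 (T(a) = -1*24 = -24)
y(B) = 0 (y(B) = (0*(-24))*(-2 - 1*6) = 0*(-2 - 6) = 0*(-8) = 0)
y(0)*X(12) = 0*12 = 0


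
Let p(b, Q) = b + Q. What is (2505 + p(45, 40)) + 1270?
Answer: 3860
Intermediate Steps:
p(b, Q) = Q + b
(2505 + p(45, 40)) + 1270 = (2505 + (40 + 45)) + 1270 = (2505 + 85) + 1270 = 2590 + 1270 = 3860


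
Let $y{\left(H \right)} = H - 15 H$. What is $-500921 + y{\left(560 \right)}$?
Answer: $-508761$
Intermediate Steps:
$y{\left(H \right)} = - 14 H$ ($y{\left(H \right)} = H - 15 H = - 14 H$)
$-500921 + y{\left(560 \right)} = -500921 - 7840 = -508761$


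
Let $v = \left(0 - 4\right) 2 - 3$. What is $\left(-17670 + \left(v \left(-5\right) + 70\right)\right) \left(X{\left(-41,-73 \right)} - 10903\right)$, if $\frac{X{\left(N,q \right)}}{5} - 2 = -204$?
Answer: $209013585$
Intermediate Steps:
$X{\left(N,q \right)} = -1010$ ($X{\left(N,q \right)} = 10 + 5 \left(-204\right) = 10 - 1020 = -1010$)
$v = -11$ ($v = \left(0 - 4\right) 2 - 3 = \left(-4\right) 2 - 3 = -8 - 3 = -11$)
$\left(-17670 + \left(v \left(-5\right) + 70\right)\right) \left(X{\left(-41,-73 \right)} - 10903\right) = \left(-17670 + \left(\left(-11\right) \left(-5\right) + 70\right)\right) \left(-1010 - 10903\right) = \left(-17670 + \left(55 + 70\right)\right) \left(-11913\right) = \left(-17670 + 125\right) \left(-11913\right) = \left(-17545\right) \left(-11913\right) = 209013585$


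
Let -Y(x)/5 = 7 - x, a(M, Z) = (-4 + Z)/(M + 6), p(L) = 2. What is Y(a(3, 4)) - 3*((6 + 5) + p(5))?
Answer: -74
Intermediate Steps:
a(M, Z) = (-4 + Z)/(6 + M)
Y(x) = -35 + 5*x (Y(x) = -5*(7 - x) = -35 + 5*x)
Y(a(3, 4)) - 3*((6 + 5) + p(5)) = (-35 + 5*((-4 + 4)/(6 + 3))) - 3*((6 + 5) + 2) = (-35 + 5*(0/9)) - 3*(11 + 2) = (-35 + 5*((⅑)*0)) - 3*13 = (-35 + 5*0) - 39 = (-35 + 0) - 39 = -35 - 39 = -74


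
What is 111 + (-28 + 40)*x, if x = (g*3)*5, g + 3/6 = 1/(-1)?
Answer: -159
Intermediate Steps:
g = -3/2 (g = -1/2 + 1/(-1) = -1/2 + 1*(-1) = -1/2 - 1 = -3/2 ≈ -1.5000)
x = -45/2 (x = -3/2*3*5 = -9/2*5 = -45/2 ≈ -22.500)
111 + (-28 + 40)*x = 111 + (-28 + 40)*(-45/2) = 111 + 12*(-45/2) = 111 - 270 = -159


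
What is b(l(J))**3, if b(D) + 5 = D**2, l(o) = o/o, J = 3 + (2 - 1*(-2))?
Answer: -64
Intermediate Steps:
J = 7 (J = 3 + (2 + 2) = 3 + 4 = 7)
l(o) = 1
b(D) = -5 + D**2
b(l(J))**3 = (-5 + 1**2)**3 = (-5 + 1)**3 = (-4)**3 = -64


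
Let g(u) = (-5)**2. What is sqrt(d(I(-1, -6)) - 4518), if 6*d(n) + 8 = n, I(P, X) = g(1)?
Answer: I*sqrt(162546)/6 ≈ 67.195*I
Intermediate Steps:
g(u) = 25
I(P, X) = 25
d(n) = -4/3 + n/6
sqrt(d(I(-1, -6)) - 4518) = sqrt((-4/3 + (1/6)*25) - 4518) = sqrt((-4/3 + 25/6) - 4518) = sqrt(17/6 - 4518) = sqrt(-27091/6) = I*sqrt(162546)/6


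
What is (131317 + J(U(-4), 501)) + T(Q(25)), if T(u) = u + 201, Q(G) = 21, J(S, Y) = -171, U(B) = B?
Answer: 131368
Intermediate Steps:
T(u) = 201 + u
(131317 + J(U(-4), 501)) + T(Q(25)) = (131317 - 171) + (201 + 21) = 131146 + 222 = 131368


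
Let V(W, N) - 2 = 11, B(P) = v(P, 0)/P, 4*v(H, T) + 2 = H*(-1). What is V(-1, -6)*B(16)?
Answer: -117/32 ≈ -3.6563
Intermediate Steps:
v(H, T) = -½ - H/4 (v(H, T) = -½ + (H*(-1))/4 = -½ + (-H)/4 = -½ - H/4)
B(P) = (-½ - P/4)/P
V(W, N) = 13 (V(W, N) = 2 + 11 = 13)
V(-1, -6)*B(16) = 13*((¼)*(-2 - 1*16)/16) = 13*((¼)*(1/16)*(-2 - 16)) = 13*((¼)*(1/16)*(-18)) = 13*(-9/32) = -117/32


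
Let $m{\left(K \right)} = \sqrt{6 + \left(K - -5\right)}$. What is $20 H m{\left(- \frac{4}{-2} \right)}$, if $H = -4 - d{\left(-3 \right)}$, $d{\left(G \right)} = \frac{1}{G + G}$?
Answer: $- \frac{230 \sqrt{13}}{3} \approx -276.43$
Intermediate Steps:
$d{\left(G \right)} = \frac{1}{2 G}$
$H = - \frac{23}{6}$ ($H = -4 - \frac{1}{2 \left(-3\right)} = -4 - \frac{1}{2} \left(- \frac{1}{3}\right) = -4 - - \frac{1}{6} = -4 + \frac{1}{6} = - \frac{23}{6} \approx -3.8333$)
$m{\left(K \right)} = \sqrt{11 + K}$ ($m{\left(K \right)} = \sqrt{6 + \left(K + 5\right)} = \sqrt{6 + \left(5 + K\right)} = \sqrt{11 + K}$)
$20 H m{\left(- \frac{4}{-2} \right)} = 20 \left(- \frac{23}{6}\right) \sqrt{11 - \frac{4}{-2}} = - \frac{230 \sqrt{11 - -2}}{3} = - \frac{230 \sqrt{11 + 2}}{3} = - \frac{230 \sqrt{13}}{3}$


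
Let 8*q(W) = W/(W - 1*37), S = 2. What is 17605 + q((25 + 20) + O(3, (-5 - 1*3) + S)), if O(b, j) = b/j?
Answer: 2112689/120 ≈ 17606.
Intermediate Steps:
q(W) = W/(8*(-37 + W)) (q(W) = (W/(W - 1*37))/8 = (W/(W - 37))/8 = (W/(-37 + W))/8 = W/(8*(-37 + W)))
17605 + q((25 + 20) + O(3, (-5 - 1*3) + S)) = 17605 + ((25 + 20) + 3/((-5 - 1*3) + 2))/(8*(-37 + ((25 + 20) + 3/((-5 - 1*3) + 2)))) = 17605 + (45 + 3/((-5 - 3) + 2))/(8*(-37 + (45 + 3/((-5 - 3) + 2)))) = 17605 + (45 + 3/(-8 + 2))/(8*(-37 + (45 + 3/(-8 + 2)))) = 17605 + (45 + 3/(-6))/(8*(-37 + (45 + 3/(-6)))) = 17605 + (45 + 3*(-1/6))/(8*(-37 + (45 + 3*(-1/6)))) = 17605 + (45 - 1/2)/(8*(-37 + (45 - 1/2))) = 17605 + (1/8)*(89/2)/(-37 + 89/2) = 17605 + (1/8)*(89/2)/(15/2) = 17605 + (1/8)*(89/2)*(2/15) = 17605 + 89/120 = 2112689/120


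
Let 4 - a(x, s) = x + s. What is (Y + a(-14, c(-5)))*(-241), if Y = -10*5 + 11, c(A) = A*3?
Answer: 1446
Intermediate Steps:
c(A) = 3*A
a(x, s) = 4 - s - x (a(x, s) = 4 - (x + s) = 4 - (s + x) = 4 + (-s - x) = 4 - s - x)
Y = -39 (Y = -50 + 11 = -39)
(Y + a(-14, c(-5)))*(-241) = (-39 + (4 - 3*(-5) - 1*(-14)))*(-241) = (-39 + (4 - 1*(-15) + 14))*(-241) = (-39 + (4 + 15 + 14))*(-241) = (-39 + 33)*(-241) = -6*(-241) = 1446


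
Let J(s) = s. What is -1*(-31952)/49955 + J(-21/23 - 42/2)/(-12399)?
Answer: 3045717608/4748672345 ≈ 0.64138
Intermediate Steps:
-1*(-31952)/49955 + J(-21/23 - 42/2)/(-12399) = -1*(-31952)/49955 + (-21/23 - 42/2)/(-12399) = 31952*(1/49955) + (-21*1/23 - 42*½)*(-1/12399) = 31952/49955 + (-21/23 - 21)*(-1/12399) = 31952/49955 - 504/23*(-1/12399) = 31952/49955 + 168/95059 = 3045717608/4748672345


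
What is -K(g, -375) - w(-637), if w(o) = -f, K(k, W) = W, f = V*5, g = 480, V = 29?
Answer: 520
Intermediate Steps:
f = 145 (f = 29*5 = 145)
w(o) = -145 (w(o) = -1*145 = -145)
-K(g, -375) - w(-637) = -1*(-375) - 1*(-145) = 375 + 145 = 520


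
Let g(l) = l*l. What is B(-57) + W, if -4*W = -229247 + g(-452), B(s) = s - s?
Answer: 24943/4 ≈ 6235.8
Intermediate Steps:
B(s) = 0
g(l) = l**2
W = 24943/4 (W = -(-229247 + (-452)**2)/4 = -(-229247 + 204304)/4 = -1/4*(-24943) = 24943/4 ≈ 6235.8)
B(-57) + W = 0 + 24943/4 = 24943/4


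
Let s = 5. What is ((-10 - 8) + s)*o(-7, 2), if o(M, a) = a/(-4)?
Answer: 13/2 ≈ 6.5000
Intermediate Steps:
o(M, a) = -a/4 (o(M, a) = a*(-¼) = -a/4)
((-10 - 8) + s)*o(-7, 2) = ((-10 - 8) + 5)*(-¼*2) = (-18 + 5)*(-½) = -13*(-½) = 13/2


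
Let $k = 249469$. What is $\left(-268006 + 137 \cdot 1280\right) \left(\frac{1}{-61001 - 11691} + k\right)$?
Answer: $- \frac{840039836538681}{36346} \approx -2.3112 \cdot 10^{10}$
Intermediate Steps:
$\left(-268006 + 137 \cdot 1280\right) \left(\frac{1}{-61001 - 11691} + k\right) = \left(-268006 + 137 \cdot 1280\right) \left(\frac{1}{-61001 - 11691} + 249469\right) = \left(-268006 + 175360\right) \left(\frac{1}{-72692} + 249469\right) = - 92646 \left(- \frac{1}{72692} + 249469\right) = \left(-92646\right) \frac{18134400547}{72692} = - \frac{840039836538681}{36346}$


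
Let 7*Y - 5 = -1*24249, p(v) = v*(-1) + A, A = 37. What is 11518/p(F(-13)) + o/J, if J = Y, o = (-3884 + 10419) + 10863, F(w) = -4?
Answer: 137124583/497002 ≈ 275.90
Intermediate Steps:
p(v) = 37 - v (p(v) = v*(-1) + 37 = -v + 37 = 37 - v)
o = 17398 (o = 6535 + 10863 = 17398)
Y = -24244/7 (Y = 5/7 + (-1*24249)/7 = 5/7 + (⅐)*(-24249) = 5/7 - 24249/7 = -24244/7 ≈ -3463.4)
J = -24244/7 ≈ -3463.4
11518/p(F(-13)) + o/J = 11518/(37 - 1*(-4)) + 17398/(-24244/7) = 11518/(37 + 4) + 17398*(-7/24244) = 11518/41 - 60893/12122 = 137124583/497002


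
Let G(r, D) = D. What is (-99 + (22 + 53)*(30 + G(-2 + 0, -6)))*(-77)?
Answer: -130977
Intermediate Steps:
(-99 + (22 + 53)*(30 + G(-2 + 0, -6)))*(-77) = (-99 + (22 + 53)*(30 - 6))*(-77) = (-99 + 75*24)*(-77) = (-99 + 1800)*(-77) = 1701*(-77) = -130977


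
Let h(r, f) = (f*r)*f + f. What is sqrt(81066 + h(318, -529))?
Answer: 5*sqrt(3562799) ≈ 9437.7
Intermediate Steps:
h(r, f) = f + r*f**2 (h(r, f) = r*f**2 + f = f + r*f**2)
sqrt(81066 + h(318, -529)) = sqrt(81066 - 529*(1 - 529*318)) = sqrt(81066 - 529*(1 - 168222)) = sqrt(81066 - 529*(-168221)) = sqrt(81066 + 88988909) = sqrt(89069975) = 5*sqrt(3562799)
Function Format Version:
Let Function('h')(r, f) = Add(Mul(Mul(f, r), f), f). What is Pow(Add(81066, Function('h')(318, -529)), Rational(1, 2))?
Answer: Mul(5, Pow(3562799, Rational(1, 2))) ≈ 9437.7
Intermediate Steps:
Function('h')(r, f) = Add(f, Mul(r, Pow(f, 2))) (Function('h')(r, f) = Add(Mul(r, Pow(f, 2)), f) = Add(f, Mul(r, Pow(f, 2))))
Pow(Add(81066, Function('h')(318, -529)), Rational(1, 2)) = Pow(Add(81066, Mul(-529, Add(1, Mul(-529, 318)))), Rational(1, 2)) = Pow(Add(81066, Mul(-529, Add(1, -168222))), Rational(1, 2)) = Pow(Add(81066, Mul(-529, -168221)), Rational(1, 2)) = Pow(Add(81066, 88988909), Rational(1, 2)) = Pow(89069975, Rational(1, 2)) = Mul(5, Pow(3562799, Rational(1, 2)))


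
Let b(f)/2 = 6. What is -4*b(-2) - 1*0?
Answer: -48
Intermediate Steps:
b(f) = 12 (b(f) = 2*6 = 12)
-4*b(-2) - 1*0 = -4*12 - 1*0 = -48 + 0 = -48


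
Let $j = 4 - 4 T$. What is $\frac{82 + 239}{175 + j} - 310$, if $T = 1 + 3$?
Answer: $- \frac{50209}{163} \approx -308.03$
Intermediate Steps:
$T = 4$
$j = -12$ ($j = 4 - 16 = -12$)
$\frac{82 + 239}{175 + j} - 310 = \frac{82 + 239}{175 - 12} - 310 = \frac{321}{163} - 310 = - \frac{50209}{163}$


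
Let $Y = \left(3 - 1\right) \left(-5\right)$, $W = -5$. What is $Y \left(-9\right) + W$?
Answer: $85$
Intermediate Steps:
$Y = -10$ ($Y = 2 \left(-5\right) = -10$)
$Y \left(-9\right) + W = \left(-10\right) \left(-9\right) - 5 = 90 - 5 = 85$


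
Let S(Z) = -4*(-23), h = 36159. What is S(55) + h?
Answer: 36251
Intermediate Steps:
S(Z) = 92
S(55) + h = 92 + 36159 = 36251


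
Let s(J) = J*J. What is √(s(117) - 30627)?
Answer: 3*I*√1882 ≈ 130.15*I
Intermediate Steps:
s(J) = J²
√(s(117) - 30627) = √(117² - 30627) = √(13689 - 30627) = √(-16938) = 3*I*√1882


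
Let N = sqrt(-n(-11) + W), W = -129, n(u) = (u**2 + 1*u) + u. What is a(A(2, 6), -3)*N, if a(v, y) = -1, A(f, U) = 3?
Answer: -2*I*sqrt(57) ≈ -15.1*I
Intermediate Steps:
n(u) = u**2 + 2*u (n(u) = (u**2 + u) + u = (u + u**2) + u = u**2 + 2*u)
N = 2*I*sqrt(57) (N = sqrt(-(-11)*(2 - 11) - 129) = sqrt(-(-11)*(-9) - 129) = sqrt(-1*99 - 129) = sqrt(-99 - 129) = sqrt(-228) = 2*I*sqrt(57) ≈ 15.1*I)
a(A(2, 6), -3)*N = -2*I*sqrt(57)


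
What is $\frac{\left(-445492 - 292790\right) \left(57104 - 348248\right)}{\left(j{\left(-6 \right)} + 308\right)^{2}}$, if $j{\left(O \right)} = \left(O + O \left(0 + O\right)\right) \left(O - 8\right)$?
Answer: $\frac{1919164059}{112} \approx 1.7135 \cdot 10^{7}$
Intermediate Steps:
$j{\left(O \right)} = \left(-8 + O\right) \left(O + O^{2}\right)$ ($j{\left(O \right)} = \left(O + O O\right) \left(-8 + O\right) = \left(O + O^{2}\right) \left(-8 + O\right) = \left(-8 + O\right) \left(O + O^{2}\right)$)
$\frac{\left(-445492 - 292790\right) \left(57104 - 348248\right)}{\left(j{\left(-6 \right)} + 308\right)^{2}} = \frac{\left(-445492 - 292790\right) \left(57104 - 348248\right)}{\left(- 6 \left(-8 + \left(-6\right)^{2} - -42\right) + 308\right)^{2}} = \frac{\left(-738282\right) \left(-291144\right)}{\left(- 6 \left(-8 + 36 + 42\right) + 308\right)^{2}} = \frac{214946374608}{\left(\left(-6\right) 70 + 308\right)^{2}} = \frac{214946374608}{\left(-420 + 308\right)^{2}} = \frac{214946374608}{\left(-112\right)^{2}} = \frac{214946374608}{12544} = 214946374608 \cdot \frac{1}{12544} = \frac{1919164059}{112}$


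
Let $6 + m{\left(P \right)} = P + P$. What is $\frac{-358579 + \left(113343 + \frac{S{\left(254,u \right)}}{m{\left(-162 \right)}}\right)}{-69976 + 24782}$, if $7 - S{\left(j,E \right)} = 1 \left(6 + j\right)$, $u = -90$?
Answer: $\frac{7357057}{1355820} \approx 5.4263$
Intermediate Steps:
$S{\left(j,E \right)} = 1 - j$ ($S{\left(j,E \right)} = 7 - 1 \left(6 + j\right) = 7 - \left(6 + j\right) = 1 - j$)
$m{\left(P \right)} = -6 + 2 P$ ($m{\left(P \right)} = -6 + \left(P + P\right) = -6 + 2 P$)
$\frac{-358579 + \left(113343 + \frac{S{\left(254,u \right)}}{m{\left(-162 \right)}}\right)}{-69976 + 24782} = \frac{-358579 + \left(113343 + \frac{1 - 254}{-6 + 2 \left(-162\right)}\right)}{-69976 + 24782} = \frac{-358579 + \left(113343 + \frac{1 - 254}{-6 - 324}\right)}{-45194} = \left(-358579 + \left(113343 - \frac{253}{-330}\right)\right) \left(- \frac{1}{45194}\right) = \left(-358579 + \left(113343 - - \frac{23}{30}\right)\right) \left(- \frac{1}{45194}\right) = \left(-358579 + \left(113343 + \frac{23}{30}\right)\right) \left(- \frac{1}{45194}\right) = \left(-358579 + \frac{3400313}{30}\right) \left(- \frac{1}{45194}\right) = \left(- \frac{7357057}{30}\right) \left(- \frac{1}{45194}\right) = \frac{7357057}{1355820}$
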